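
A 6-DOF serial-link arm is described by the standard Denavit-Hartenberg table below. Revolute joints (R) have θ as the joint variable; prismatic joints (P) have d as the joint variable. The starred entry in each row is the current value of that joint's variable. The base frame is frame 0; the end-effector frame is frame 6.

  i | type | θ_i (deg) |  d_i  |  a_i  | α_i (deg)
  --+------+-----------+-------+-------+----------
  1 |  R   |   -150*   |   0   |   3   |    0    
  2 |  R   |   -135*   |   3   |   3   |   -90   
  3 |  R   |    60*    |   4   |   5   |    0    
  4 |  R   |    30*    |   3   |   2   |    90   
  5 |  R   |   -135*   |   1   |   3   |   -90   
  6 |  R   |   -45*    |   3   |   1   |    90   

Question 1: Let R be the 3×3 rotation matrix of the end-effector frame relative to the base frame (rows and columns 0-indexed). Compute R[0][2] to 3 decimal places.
-0.300

End-effector z-axis (col 2 of R) = (-0.3000,0.8124,-0.5000)
R[0][2] = -0.3000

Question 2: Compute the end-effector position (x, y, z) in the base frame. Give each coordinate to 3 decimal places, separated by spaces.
after link 1: o_1 = (-2.5981, -1.5000, 0.0000)
after link 2: o_2 = (-1.8216, 1.3978, 3.0000)
after link 3: o_3 = (-5.0383, 4.8479, -1.3301)
after link 4: o_4 = (-7.9361, 5.6243, -3.3301)
after link 5: o_5 = (-5.6282, 6.0412, -1.2088)
after link 6: o_6 = (-2.9132, 6.0458, -2.8301)

-2.913 6.046 -2.830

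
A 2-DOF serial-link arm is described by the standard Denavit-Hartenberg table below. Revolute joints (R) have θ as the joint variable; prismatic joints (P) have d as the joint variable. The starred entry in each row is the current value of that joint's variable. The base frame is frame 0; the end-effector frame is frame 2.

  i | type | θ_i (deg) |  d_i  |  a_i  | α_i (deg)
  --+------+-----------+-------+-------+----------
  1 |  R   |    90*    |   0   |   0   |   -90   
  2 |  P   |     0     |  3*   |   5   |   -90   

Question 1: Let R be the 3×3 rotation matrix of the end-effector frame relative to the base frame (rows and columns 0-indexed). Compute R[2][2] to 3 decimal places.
End-effector z-axis (col 2 of R) = (-0.0000,0.0000,-1.0000)
R[2][2] = -1.0000

-1.000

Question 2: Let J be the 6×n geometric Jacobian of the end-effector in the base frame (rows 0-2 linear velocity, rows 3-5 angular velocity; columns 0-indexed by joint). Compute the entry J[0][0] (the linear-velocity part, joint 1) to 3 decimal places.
axis z_0 = ẑ; lever o_n−o_0 = (-3.0000,5.0000,0.0000)
cross product → J_v[:, 0] = (-5.0000,-3.0000,0.0000)
J_ω[:, 0] = z_0
entry J[0][0] = -5.0000

-5.000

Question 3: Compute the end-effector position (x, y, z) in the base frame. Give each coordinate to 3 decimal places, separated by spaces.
after link 1: o_1 = (0.0000, 0.0000, 0.0000)
after link 2: o_2 = (-3.0000, 5.0000, 0.0000)

-3.000 5.000 0.000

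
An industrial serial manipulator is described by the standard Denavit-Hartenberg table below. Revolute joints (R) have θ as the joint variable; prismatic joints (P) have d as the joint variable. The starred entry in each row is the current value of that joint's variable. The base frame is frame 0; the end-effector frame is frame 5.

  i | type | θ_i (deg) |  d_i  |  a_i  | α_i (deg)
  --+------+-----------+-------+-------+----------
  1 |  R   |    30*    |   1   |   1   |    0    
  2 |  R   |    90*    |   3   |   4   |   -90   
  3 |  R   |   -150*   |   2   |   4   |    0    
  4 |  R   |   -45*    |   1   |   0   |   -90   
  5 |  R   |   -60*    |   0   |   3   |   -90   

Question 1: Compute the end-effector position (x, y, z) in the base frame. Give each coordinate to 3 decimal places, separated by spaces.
-3.526 -3.090 5.612

after link 1: o_1 = (0.8660, 0.5000, 1.0000)
after link 2: o_2 = (-1.1340, 3.9641, 4.0000)
after link 3: o_3 = (-1.1340, -0.0359, 6.0000)
after link 4: o_4 = (-2.0000, -0.5359, 6.0000)
after link 5: o_5 = (-3.5256, -3.0897, 5.6118)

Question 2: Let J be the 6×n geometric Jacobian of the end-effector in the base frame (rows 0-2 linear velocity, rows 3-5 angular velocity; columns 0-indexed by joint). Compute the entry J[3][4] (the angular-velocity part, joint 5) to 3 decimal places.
axis z_4 = (0.1294,-0.2241,0.9659); lever o_n−o_4 = (-1.5256,-2.5538,-0.3882)
cross product → J_v[:, 4] = (2.5538,-1.4233,-0.6724)
J_ω[:, 4] = z_4
entry J[3][4] = 0.1294

0.129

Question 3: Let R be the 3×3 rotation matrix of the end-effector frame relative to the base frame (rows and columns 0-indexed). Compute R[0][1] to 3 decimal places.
End-effector y-axis (col 1 of R) = (-0.1294,0.2241,-0.9659)
R[0][1] = -0.1294

-0.129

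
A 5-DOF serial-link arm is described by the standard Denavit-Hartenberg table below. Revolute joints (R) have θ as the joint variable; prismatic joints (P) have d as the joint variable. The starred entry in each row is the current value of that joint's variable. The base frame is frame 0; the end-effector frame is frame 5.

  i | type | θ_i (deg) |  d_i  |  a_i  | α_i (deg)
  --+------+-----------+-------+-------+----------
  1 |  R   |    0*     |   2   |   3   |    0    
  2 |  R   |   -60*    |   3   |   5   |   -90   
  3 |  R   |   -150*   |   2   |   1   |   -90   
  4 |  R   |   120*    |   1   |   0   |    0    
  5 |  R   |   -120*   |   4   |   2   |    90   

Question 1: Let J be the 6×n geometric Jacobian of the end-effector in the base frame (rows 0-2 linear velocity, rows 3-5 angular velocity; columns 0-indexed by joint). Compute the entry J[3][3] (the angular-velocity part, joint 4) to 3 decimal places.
axis z_3 = (0.2500,-0.4330,0.8660); lever o_n−o_3 = (0.3840,-0.6651,5.3301)
cross product → J_v[:, 3] = (-1.7321,-1.0000,-0.0000)
J_ω[:, 3] = z_3
entry J[3][3] = 0.2500

0.250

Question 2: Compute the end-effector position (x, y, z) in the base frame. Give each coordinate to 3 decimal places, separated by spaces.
7.183 -3.245 10.830

after link 1: o_1 = (3.0000, 0.0000, 2.0000)
after link 2: o_2 = (5.5000, -4.3301, 5.0000)
after link 3: o_3 = (6.7990, -2.5801, 5.5000)
after link 4: o_4 = (7.0490, -3.0131, 6.3660)
after link 5: o_5 = (7.1830, -3.2452, 10.8301)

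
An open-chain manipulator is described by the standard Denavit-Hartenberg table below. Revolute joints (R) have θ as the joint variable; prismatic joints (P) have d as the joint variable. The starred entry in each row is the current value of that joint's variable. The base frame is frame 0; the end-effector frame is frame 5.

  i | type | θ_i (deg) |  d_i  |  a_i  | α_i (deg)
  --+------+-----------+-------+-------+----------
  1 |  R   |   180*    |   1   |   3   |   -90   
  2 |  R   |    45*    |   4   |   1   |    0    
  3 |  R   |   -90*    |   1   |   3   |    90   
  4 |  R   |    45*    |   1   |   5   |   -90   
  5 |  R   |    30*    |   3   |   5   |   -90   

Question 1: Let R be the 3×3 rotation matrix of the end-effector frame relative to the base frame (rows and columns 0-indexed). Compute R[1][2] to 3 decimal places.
End-effector z-axis (col 2 of R) = (-0.3624,0.3536,-0.8624)
R[1][2] = 0.3536

0.354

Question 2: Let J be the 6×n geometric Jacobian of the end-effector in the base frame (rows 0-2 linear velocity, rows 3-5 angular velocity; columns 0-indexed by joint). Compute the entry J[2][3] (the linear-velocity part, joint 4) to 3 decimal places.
axis z_3 = (0.7071,-0.0000,0.7071); lever o_n−o_3 = (-4.2257,-8.7187,2.1044)
cross product → J_v[:, 3] = (6.1651,-4.4761,-6.1651)
J_ω[:, 3] = z_3
entry J[2][3] = -6.1651

-6.165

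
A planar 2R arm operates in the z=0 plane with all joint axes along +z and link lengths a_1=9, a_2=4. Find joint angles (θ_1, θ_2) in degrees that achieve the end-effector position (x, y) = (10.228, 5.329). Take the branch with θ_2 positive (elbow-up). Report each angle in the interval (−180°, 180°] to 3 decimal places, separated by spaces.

10.043 59.991

cos θ_2 = (133.0102−9²−4²)/(2·9·4) = 0.5001; θ_2 = 59.9906° (elbow-up)
β = atan2(5.3290,10.2280) = 27.5204°; ψ = atan2(3.4638,11.0006) = 17.4778°
θ_1 = β − ψ = 10.0427°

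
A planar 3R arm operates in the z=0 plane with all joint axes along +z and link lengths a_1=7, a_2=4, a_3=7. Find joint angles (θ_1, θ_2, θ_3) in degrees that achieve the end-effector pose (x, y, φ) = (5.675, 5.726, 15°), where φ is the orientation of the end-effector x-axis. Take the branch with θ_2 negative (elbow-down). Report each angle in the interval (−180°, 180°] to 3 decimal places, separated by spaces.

wrist centre = target − a_3·(cos φ, sin φ) = (-1.0865, 3.9143)
cos θ_2 = (16.5019−7²−4²)/(2·7·4) = -0.8660; θ_2 = -150.0013° (elbow-down)
β = atan2(3.9143,-1.0865) = 105.5130°; ψ = atan2(-1.9999,3.5359) = -29.4930°
θ_1 = β − ψ = 135.0060°
θ_3 = φ − θ_1 − θ_2 = 29.9953° (wrapped to (-180°,180°])

135.006 -150.001 29.995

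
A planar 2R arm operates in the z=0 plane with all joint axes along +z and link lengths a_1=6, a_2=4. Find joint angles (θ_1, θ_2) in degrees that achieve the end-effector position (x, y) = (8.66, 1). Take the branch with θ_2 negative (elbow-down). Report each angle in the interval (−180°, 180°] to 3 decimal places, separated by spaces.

30.002 -60.006

cos θ_2 = (75.9956−6²−4²)/(2·6·4) = 0.4999; θ_2 = -60.0061° (elbow-down)
β = atan2(1.0000,8.6600) = 6.5870°; ψ = atan2(-3.4643,7.9996) = -23.4155°
θ_1 = β − ψ = 30.0024°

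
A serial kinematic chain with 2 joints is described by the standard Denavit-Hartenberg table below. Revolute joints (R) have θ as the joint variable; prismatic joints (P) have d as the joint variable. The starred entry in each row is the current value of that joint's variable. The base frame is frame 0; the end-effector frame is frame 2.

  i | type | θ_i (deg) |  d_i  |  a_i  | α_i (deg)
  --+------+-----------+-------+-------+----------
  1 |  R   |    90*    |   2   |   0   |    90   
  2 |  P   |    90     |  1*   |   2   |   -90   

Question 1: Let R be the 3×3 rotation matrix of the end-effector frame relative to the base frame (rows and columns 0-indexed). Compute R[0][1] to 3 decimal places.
End-effector y-axis (col 1 of R) = (-1.0000,0.0000,-0.0000)
R[0][1] = -1.0000

-1.000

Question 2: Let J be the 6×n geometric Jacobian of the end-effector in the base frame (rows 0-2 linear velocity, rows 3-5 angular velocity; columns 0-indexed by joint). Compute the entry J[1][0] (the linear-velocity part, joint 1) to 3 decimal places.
1.000

axis z_0 = ẑ; lever o_n−o_0 = (1.0000,0.0000,4.0000)
cross product → J_v[:, 0] = (-0.0000,1.0000,0.0000)
J_ω[:, 0] = z_0
entry J[1][0] = 1.0000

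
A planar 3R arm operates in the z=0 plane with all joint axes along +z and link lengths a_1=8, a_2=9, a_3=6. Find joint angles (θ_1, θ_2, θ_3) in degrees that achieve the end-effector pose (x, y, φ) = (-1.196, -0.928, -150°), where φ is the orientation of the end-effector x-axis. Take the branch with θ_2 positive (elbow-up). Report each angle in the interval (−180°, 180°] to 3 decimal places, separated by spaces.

wrist centre = target − a_3·(cos φ, sin φ) = (4.0002, 2.0720)
cos θ_2 = (20.2944−8²−9²)/(2·8·9) = -0.8660; θ_2 = 149.9984° (elbow-up)
β = atan2(2.0720,4.0002) = 27.3833°; ψ = atan2(4.5002,0.2059) = 87.3804°
θ_1 = β − ψ = -59.9971°
θ_3 = φ − θ_1 − θ_2 = 119.9987° (wrapped to (-180°,180°])

-59.997 149.998 119.999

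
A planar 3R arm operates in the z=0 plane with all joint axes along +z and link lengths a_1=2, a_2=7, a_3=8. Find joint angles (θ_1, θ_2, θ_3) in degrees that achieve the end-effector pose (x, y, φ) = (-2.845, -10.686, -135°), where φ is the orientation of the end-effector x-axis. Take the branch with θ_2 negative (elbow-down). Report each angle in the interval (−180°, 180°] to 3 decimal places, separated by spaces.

60.010 -135.006 -60.004

wrist centre = target − a_3·(cos φ, sin φ) = (2.8119, -5.0291)
cos θ_2 = (33.1988−2²−7²)/(2·2·7) = -0.7072; θ_2 = -135.0063° (elbow-down)
β = atan2(-5.0291,2.8119) = -60.7899°; ψ = atan2(-4.9492,-2.9503) = -120.7998°
θ_1 = β − ψ = 60.0099°
θ_3 = φ − θ_1 − θ_2 = -60.0035° (wrapped to (-180°,180°])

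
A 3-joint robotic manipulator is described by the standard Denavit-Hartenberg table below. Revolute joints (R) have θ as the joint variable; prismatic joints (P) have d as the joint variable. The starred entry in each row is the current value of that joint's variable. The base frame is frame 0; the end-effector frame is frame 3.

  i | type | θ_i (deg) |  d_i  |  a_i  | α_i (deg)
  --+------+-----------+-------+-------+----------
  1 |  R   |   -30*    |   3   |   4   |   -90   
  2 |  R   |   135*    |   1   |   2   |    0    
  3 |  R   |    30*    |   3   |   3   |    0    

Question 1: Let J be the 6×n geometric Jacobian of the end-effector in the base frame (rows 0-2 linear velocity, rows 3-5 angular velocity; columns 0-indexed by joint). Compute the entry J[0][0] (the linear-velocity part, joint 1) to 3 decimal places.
-3.620

axis z_0 = ẑ; lever o_n−o_0 = (1.7298,3.6201,0.8093)
cross product → J_v[:, 0] = (-3.6201,1.7298,0.0000)
J_ω[:, 0] = z_0
entry J[0][0] = -3.6201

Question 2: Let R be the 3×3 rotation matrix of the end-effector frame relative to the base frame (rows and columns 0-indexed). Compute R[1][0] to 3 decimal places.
End-effector x-axis (col 0 of R) = (-0.8365,0.4830,-0.2588)
R[1][0] = 0.4830

0.483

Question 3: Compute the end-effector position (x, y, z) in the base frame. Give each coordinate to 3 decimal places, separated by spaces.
1.730 3.620 0.809

after link 1: o_1 = (3.4641, -2.0000, 3.0000)
after link 2: o_2 = (2.7394, -0.4269, 1.5858)
after link 3: o_3 = (1.7298, 3.6201, 0.8093)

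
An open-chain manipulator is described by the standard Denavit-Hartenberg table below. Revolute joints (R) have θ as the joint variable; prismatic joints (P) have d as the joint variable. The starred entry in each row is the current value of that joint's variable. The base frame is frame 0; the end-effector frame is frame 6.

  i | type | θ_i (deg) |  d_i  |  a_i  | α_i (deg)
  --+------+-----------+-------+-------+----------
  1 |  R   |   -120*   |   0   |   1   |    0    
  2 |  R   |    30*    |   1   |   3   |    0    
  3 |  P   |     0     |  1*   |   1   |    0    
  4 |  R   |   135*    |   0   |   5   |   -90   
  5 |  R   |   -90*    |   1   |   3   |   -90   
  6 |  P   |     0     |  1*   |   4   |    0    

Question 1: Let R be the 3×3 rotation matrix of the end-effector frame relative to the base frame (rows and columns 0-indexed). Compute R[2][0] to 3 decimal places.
End-effector x-axis (col 0 of R) = (0.0000,0.0000,1.0000)
R[2][0] = 1.0000

1.000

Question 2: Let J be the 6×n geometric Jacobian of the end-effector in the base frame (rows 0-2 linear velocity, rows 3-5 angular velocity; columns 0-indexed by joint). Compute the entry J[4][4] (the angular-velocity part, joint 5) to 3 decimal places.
axis z_4 = (-0.7071,0.7071,0.0000); lever o_n−o_4 = (0.0000,1.4142,7.0000)
cross product → J_v[:, 4] = (4.9497,4.9497,-1.0000)
J_ω[:, 4] = z_4
entry J[4][4] = 0.7071

0.707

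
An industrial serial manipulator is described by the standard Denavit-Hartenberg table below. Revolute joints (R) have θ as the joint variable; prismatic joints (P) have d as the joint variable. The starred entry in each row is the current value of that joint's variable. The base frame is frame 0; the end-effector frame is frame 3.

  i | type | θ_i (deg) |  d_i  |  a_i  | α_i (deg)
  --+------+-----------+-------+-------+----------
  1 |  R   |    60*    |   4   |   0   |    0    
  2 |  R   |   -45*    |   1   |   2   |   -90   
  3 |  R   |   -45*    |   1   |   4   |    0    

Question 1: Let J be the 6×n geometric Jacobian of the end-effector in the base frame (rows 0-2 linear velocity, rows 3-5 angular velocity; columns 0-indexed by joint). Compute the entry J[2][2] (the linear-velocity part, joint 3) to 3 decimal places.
axis z_2 = (-0.2588,0.9659,0.0000); lever o_n−o_2 = (2.4732,1.6980,2.8284)
cross product → J_v[:, 2] = (2.7321,0.7321,-2.8284)
J_ω[:, 2] = z_2
entry J[2][2] = -2.8284

-2.828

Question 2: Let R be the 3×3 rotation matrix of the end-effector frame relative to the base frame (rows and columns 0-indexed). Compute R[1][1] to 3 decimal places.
0.183

End-effector y-axis (col 1 of R) = (0.6830,0.1830,-0.7071)
R[1][1] = 0.1830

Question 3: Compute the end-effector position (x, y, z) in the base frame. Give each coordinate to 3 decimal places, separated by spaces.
after link 1: o_1 = (0.0000, 0.0000, 4.0000)
after link 2: o_2 = (1.9319, 0.5176, 5.0000)
after link 3: o_3 = (4.4051, 2.2156, 7.8284)

4.405 2.216 7.828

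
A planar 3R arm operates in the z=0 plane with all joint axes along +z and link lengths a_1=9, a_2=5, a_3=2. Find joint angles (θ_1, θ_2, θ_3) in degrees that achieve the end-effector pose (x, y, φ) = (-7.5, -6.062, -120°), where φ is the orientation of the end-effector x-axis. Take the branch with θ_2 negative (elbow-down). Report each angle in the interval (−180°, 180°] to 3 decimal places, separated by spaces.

wrist centre = target − a_3·(cos φ, sin φ) = (-6.5000, -4.3299)
cos θ_2 = (60.9985−9²−5²)/(2·9·5) = -0.5000; θ_2 = -120.0011° (elbow-down)
β = atan2(-4.3299,-6.5000) = -146.3306°; ψ = atan2(-4.3301,6.4999) = -33.6705°
θ_1 = β − ψ = -112.6600°
θ_3 = φ − θ_1 − θ_2 = 112.6612° (wrapped to (-180°,180°])

-112.660 -120.001 112.661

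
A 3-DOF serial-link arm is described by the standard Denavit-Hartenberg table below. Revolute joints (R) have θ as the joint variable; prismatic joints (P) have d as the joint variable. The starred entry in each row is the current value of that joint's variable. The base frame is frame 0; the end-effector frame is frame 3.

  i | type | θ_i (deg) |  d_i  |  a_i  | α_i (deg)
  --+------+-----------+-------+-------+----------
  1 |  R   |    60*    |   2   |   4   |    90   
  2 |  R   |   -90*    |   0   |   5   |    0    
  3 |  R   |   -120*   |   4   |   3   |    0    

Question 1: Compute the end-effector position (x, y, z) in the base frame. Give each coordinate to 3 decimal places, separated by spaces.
4.165 -0.786 -1.500

after link 1: o_1 = (2.0000, 3.4641, 2.0000)
after link 2: o_2 = (2.0000, 3.4641, -3.0000)
after link 3: o_3 = (4.1651, -0.7859, -1.5000)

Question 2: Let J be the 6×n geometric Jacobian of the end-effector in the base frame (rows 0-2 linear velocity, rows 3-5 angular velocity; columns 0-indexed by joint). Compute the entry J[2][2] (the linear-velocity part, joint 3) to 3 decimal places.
-2.598

axis z_2 = (0.8660,-0.5000,0.0000); lever o_n−o_2 = (2.1651,-4.2500,1.5000)
cross product → J_v[:, 2] = (-0.7500,-1.2990,-2.5981)
J_ω[:, 2] = z_2
entry J[2][2] = -2.5981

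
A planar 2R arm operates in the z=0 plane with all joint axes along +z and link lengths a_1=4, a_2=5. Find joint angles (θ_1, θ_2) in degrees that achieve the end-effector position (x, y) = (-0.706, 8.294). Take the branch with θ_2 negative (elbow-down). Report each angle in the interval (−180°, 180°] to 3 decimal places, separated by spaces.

cos θ_2 = (69.2889−4²−5²)/(2·4·5) = 0.7072; θ_2 = -44.9907° (elbow-down)
β = atan2(8.2940,-0.7060) = 94.8654°; ψ = atan2(-3.5350,7.5361) = -25.1298°
θ_1 = β − ψ = 119.9952°

119.995 -44.991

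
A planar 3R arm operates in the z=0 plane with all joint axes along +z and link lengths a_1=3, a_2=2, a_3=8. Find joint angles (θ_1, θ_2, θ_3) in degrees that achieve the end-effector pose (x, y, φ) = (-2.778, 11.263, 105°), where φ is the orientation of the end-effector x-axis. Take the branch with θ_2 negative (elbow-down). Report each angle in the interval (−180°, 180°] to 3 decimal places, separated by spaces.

wrist centre = target − a_3·(cos φ, sin φ) = (-0.7074, 3.5356)
cos θ_2 = (13.0009−3²−2²)/(2·3·2) = 0.0001; θ_2 = -89.9957° (elbow-down)
β = atan2(3.5356,-0.7074) = 101.3151°; ψ = atan2(-2.0000,3.0002) = -33.6887°
θ_1 = β − ψ = 135.0038°
θ_3 = φ − θ_1 − θ_2 = 59.9919° (wrapped to (-180°,180°])

135.004 -89.996 59.992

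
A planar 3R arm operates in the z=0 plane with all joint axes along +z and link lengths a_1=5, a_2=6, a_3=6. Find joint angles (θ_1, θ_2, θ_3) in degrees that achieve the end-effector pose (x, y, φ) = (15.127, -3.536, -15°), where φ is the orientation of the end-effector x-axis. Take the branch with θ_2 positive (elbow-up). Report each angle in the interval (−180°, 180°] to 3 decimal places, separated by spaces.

-44.997 59.991 -29.994

wrist centre = target − a_3·(cos φ, sin φ) = (9.3314, -1.9831)
cos θ_2 = (91.0085−5²−6²)/(2·5·6) = 0.5001; θ_2 = 59.9906° (elbow-up)
β = atan2(-1.9831,9.3314) = -11.9978°; ψ = atan2(5.1957,8.0008) = 32.9992°
θ_1 = β − ψ = -44.9970°
θ_3 = φ − θ_1 − θ_2 = -29.9936° (wrapped to (-180°,180°])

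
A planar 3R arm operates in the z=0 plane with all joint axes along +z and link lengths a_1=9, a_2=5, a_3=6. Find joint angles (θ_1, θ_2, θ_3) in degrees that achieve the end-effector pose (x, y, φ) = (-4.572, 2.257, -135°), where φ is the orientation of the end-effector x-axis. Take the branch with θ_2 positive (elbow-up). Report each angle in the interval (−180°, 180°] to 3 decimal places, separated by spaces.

wrist centre = target − a_3·(cos φ, sin φ) = (-0.3294, 6.4996)
cos θ_2 = (42.3538−9²−5²)/(2·9·5) = -0.7072; θ_2 = 135.0059° (elbow-up)
β = atan2(6.4996,-0.3294) = 92.9009°; ψ = atan2(3.5352,5.4641) = 32.9021°
θ_1 = β − ψ = 59.9988°
θ_3 = φ − θ_1 − θ_2 = 29.9953° (wrapped to (-180°,180°])

59.999 135.006 29.995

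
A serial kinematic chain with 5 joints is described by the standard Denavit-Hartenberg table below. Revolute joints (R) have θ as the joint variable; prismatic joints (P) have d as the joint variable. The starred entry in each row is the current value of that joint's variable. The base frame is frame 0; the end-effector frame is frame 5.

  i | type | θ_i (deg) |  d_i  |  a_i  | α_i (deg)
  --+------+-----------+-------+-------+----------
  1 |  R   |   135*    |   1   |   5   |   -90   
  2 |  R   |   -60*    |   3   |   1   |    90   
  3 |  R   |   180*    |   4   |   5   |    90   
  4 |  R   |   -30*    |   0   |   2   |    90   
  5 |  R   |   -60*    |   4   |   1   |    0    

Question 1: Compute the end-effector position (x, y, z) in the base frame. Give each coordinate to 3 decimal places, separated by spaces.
-4.009 0.991 -2.964

after link 1: o_1 = (-3.5355, 3.5355, 1.0000)
after link 2: o_2 = (-6.0104, 1.7678, 1.8660)
after link 3: o_3 = (-1.7932, -2.4495, -0.4641)
after link 4: o_4 = (-1.7932, -2.4495, -2.4641)
after link 5: o_5 = (-4.0092, 0.9913, -2.9641)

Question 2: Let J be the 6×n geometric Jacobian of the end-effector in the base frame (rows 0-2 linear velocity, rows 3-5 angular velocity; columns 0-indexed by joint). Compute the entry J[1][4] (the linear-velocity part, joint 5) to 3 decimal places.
axis z_4 = (-0.7071,0.7071,-0.0000); lever o_n−o_4 = (-2.2161,3.4408,-0.5000)
cross product → J_v[:, 4] = (-0.3536,-0.3536,-0.8660)
J_ω[:, 4] = z_4
entry J[1][4] = -0.3536

-0.354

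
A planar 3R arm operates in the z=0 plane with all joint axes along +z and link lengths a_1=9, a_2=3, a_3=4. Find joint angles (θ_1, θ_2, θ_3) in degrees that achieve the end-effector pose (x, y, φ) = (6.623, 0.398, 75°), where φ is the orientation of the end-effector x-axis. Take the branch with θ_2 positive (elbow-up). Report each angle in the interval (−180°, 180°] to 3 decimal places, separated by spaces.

wrist centre = target − a_3·(cos φ, sin φ) = (5.5877, -3.4657)
cos θ_2 = (43.2338−9²−3²)/(2·9·3) = -0.8660; θ_2 = 150.0018° (elbow-up)
β = atan2(-3.4657,5.5877) = -31.8086°; ψ = atan2(1.4999,6.4019) = 13.1862°
θ_1 = β − ψ = -44.9948°
θ_3 = φ − θ_1 − θ_2 = -30.0070° (wrapped to (-180°,180°])

-44.995 150.002 -30.007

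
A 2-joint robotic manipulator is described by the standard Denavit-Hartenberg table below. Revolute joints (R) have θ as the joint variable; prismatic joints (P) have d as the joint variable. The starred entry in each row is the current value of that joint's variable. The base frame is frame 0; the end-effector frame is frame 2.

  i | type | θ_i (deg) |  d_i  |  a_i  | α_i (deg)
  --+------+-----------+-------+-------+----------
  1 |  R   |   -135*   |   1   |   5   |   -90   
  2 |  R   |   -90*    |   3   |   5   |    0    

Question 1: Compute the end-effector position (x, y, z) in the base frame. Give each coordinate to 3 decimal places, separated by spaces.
-1.414 -5.657 6.000

after link 1: o_1 = (-3.5355, -3.5355, 1.0000)
after link 2: o_2 = (-1.4142, -5.6569, 6.0000)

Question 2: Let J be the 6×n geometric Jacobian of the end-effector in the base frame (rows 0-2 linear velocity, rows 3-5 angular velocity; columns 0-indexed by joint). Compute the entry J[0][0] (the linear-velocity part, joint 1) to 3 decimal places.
axis z_0 = ẑ; lever o_n−o_0 = (-1.4142,-5.6569,6.0000)
cross product → J_v[:, 0] = (5.6569,-1.4142,0.0000)
J_ω[:, 0] = z_0
entry J[0][0] = 5.6569

5.657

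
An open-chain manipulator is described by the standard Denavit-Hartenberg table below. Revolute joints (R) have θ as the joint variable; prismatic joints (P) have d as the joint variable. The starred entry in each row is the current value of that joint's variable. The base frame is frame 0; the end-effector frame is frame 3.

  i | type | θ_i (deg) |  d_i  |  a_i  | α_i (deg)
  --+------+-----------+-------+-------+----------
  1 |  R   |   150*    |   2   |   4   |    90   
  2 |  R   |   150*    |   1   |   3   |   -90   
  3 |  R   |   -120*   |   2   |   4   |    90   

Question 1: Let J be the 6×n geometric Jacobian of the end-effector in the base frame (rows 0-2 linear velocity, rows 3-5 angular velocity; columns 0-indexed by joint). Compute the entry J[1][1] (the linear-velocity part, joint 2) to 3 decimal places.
0.616

axis z_1 = (0.5000,0.8660,0.0000); lever o_n−o_1 = (3.8481,2.9330,-1.2321)
cross product → J_v[:, 1] = (-1.0670,0.6160,-1.8660)
J_ω[:, 1] = z_1
entry J[1][1] = 0.6160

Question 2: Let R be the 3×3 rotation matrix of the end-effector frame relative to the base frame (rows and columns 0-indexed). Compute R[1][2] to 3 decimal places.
End-effector z-axis (col 2 of R) = (-0.8995,-0.0580,-0.4330)
R[1][2] = -0.0580

-0.058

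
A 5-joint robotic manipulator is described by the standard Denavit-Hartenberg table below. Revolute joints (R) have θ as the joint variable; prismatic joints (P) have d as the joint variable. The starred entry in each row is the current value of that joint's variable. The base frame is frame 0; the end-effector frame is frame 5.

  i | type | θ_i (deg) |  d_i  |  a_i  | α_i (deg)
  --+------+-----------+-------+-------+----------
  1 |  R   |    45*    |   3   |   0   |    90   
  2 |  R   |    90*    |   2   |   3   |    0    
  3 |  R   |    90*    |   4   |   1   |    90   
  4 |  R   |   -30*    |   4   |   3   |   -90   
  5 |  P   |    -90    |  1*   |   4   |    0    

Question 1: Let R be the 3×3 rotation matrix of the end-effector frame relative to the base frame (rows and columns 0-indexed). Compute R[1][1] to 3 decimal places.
End-effector y-axis (col 1 of R) = (-0.9659,-0.2588,0.0000)
R[1][1] = -0.2588

-0.259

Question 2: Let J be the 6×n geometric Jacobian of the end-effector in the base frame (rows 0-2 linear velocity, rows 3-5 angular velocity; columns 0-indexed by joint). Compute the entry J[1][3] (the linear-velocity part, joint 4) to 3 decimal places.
axis z_3 = (0.0000,0.0000,1.0000); lever o_n−o_3 = (-2.6390,-1.7424,8.0000)
cross product → J_v[:, 3] = (1.7424,-2.6390,0.0000)
J_ω[:, 3] = z_3
entry J[1][3] = -2.6390

-2.639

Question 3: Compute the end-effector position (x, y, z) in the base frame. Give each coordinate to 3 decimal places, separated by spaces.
0.897 -6.692 14.000

after link 1: o_1 = (0.0000, 0.0000, 3.0000)
after link 2: o_2 = (1.4142, -1.4142, 6.0000)
after link 3: o_3 = (3.5355, -4.9497, 6.0000)
after link 4: o_4 = (0.6378, -5.7262, 10.0000)
after link 5: o_5 = (0.8966, -6.6921, 14.0000)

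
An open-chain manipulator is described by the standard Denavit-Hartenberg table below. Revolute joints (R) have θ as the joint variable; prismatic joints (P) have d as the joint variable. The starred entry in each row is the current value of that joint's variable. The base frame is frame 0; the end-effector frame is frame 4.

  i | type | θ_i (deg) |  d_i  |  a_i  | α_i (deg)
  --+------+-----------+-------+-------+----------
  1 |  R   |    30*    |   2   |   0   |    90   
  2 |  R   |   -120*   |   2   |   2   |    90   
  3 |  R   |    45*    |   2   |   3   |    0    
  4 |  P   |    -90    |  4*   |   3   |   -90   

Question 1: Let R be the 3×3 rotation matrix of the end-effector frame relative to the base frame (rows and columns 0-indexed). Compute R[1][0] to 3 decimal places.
End-effector x-axis (col 0 of R) = (-0.6597,0.4356,-0.6124)
R[1][0] = 0.4356

0.436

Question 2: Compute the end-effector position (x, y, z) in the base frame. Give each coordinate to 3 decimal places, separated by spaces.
after link 1: o_1 = (0.0000, 0.0000, 2.0000)
after link 2: o_2 = (0.1340, -2.2321, 0.2679)
after link 3: o_3 = (-1.2239, -5.4655, -0.5692)
after link 4: o_4 = (-6.2031, -5.8908, -0.4063)

-6.203 -5.891 -0.406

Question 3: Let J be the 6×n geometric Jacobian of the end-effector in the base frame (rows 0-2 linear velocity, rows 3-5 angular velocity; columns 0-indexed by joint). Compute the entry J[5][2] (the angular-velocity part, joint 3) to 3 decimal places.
0.500

axis z_2 = (-0.7500,-0.4330,0.5000); lever o_n−o_2 = (-6.3371,-3.6587,-0.6742)
cross product → J_v[:, 2] = (2.1213,-3.6742,0.0000)
J_ω[:, 2] = z_2
entry J[5][2] = 0.5000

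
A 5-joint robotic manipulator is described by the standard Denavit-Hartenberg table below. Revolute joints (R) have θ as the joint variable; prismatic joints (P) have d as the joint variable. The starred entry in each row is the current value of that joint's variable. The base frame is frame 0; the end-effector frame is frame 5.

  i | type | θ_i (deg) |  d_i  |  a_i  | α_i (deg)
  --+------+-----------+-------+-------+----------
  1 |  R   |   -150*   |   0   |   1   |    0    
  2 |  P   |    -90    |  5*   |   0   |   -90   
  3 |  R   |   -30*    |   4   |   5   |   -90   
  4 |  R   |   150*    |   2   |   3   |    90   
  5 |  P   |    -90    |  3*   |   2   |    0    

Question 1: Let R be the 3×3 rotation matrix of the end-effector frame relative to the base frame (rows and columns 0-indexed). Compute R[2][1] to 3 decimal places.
End-effector y-axis (col 1 of R) = (0.8080,-0.3995,-0.4330)
R[2][1] = -0.4330

-0.433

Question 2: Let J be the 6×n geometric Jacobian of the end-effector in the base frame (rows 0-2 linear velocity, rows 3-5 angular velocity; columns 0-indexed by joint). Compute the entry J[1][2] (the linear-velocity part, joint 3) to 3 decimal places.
1.690

axis z_2 = (-0.8660,-0.5000,0.0000); lever o_n−o_2 = (-1.6046,2.9755,1.9510)
cross product → J_v[:, 2] = (-0.9755,1.6896,-3.3792)
J_ω[:, 2] = z_2
entry J[1][2] = 1.6896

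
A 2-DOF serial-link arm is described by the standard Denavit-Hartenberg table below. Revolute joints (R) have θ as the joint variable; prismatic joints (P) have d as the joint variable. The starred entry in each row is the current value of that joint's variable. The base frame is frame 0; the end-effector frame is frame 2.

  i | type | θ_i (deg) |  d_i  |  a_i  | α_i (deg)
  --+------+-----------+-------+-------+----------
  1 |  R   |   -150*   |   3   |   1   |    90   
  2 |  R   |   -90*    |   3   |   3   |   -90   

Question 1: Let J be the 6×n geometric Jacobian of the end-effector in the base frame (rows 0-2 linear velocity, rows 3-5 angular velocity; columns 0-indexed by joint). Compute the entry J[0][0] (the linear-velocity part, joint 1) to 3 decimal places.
-2.098

axis z_0 = ẑ; lever o_n−o_0 = (-2.3660,2.0981,0.0000)
cross product → J_v[:, 0] = (-2.0981,-2.3660,0.0000)
J_ω[:, 0] = z_0
entry J[0][0] = -2.0981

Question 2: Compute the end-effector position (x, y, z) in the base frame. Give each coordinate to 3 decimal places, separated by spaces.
-2.366 2.098 0.000

after link 1: o_1 = (-0.8660, -0.5000, 3.0000)
after link 2: o_2 = (-2.3660, 2.0981, 0.0000)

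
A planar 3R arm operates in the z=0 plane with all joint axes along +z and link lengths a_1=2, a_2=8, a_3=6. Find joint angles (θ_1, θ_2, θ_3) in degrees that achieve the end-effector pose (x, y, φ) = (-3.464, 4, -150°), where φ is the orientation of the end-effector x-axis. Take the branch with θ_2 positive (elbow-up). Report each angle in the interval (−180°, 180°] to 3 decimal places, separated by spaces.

wrist centre = target − a_3·(cos φ, sin φ) = (1.7322, 7.0000)
cos θ_2 = (52.0004−2²−8²)/(2·2·8) = -0.5000; θ_2 = 119.9993° (elbow-up)
β = atan2(7.0000,1.7322) = 76.1013°; ψ = atan2(6.9283,-1.9999) = 106.1013°
θ_1 = β − ψ = -30.0000°
θ_3 = φ − θ_1 − θ_2 = 120.0007° (wrapped to (-180°,180°])

-30.000 119.999 120.001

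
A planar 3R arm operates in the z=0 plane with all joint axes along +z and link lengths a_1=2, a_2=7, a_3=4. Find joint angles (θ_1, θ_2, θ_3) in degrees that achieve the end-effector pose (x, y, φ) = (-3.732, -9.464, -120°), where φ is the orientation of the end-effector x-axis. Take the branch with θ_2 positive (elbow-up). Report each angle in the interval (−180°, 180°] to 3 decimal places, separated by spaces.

wrist centre = target − a_3·(cos φ, sin φ) = (-1.7320, -5.9999)
cos θ_2 = (38.9986−2²−7²)/(2·2·7) = -0.5000; θ_2 = 120.0033° (elbow-up)
β = atan2(-5.9999,-1.7320) = -106.1019°; ψ = atan2(6.0620,-1.5003) = 103.9014°
θ_1 = β − ψ = -210.0034°
θ_3 = φ − θ_1 − θ_2 = -29.9999° (wrapped to (-180°,180°])

149.997 120.003 -30.000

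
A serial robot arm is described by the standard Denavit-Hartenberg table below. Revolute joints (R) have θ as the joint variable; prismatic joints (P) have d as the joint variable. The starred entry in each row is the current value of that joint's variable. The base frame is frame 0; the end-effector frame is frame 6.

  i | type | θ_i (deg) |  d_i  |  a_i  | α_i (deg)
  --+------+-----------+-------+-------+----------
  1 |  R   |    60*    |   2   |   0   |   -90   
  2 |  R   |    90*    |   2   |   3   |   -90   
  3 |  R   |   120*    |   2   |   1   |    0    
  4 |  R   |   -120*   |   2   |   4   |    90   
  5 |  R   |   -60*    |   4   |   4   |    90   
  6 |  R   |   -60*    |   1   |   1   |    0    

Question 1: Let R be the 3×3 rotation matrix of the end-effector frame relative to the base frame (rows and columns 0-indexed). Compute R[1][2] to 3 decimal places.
End-effector z-axis (col 2 of R) = (0.2500,0.4330,0.8660)
R[1][2] = 0.4330

0.433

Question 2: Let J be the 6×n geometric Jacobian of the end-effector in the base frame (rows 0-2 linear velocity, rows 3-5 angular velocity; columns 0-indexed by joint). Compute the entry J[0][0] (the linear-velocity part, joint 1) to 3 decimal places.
-2.478

axis z_0 = ẑ; lever o_n−o_0 = (-3.4976,2.4779,-5.8840)
cross product → J_v[:, 0] = (-2.4779,-3.4976,0.0000)
J_ω[:, 0] = z_0
entry J[0][0] = -2.4779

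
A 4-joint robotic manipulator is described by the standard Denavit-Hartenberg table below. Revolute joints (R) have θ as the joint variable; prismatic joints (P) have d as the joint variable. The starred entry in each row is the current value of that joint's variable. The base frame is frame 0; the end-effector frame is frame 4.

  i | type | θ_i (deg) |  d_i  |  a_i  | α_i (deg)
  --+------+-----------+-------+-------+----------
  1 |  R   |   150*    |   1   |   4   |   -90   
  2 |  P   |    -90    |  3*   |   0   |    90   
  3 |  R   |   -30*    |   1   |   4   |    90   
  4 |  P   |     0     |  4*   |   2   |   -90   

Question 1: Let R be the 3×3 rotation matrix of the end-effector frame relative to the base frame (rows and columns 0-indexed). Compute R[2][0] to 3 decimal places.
End-effector x-axis (col 0 of R) = (0.2500,0.4330,0.8660)
R[2][0] = 0.8660

0.866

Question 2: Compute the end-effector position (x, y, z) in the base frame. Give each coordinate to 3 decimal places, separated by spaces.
-0.866 4.500 4.196

after link 1: o_1 = (-3.4641, 2.0000, 1.0000)
after link 2: o_2 = (-4.9641, -0.5981, 1.0000)
after link 3: o_3 = (-3.0981, 0.6340, 4.4641)
after link 4: o_4 = (-0.8660, 4.5000, 4.1962)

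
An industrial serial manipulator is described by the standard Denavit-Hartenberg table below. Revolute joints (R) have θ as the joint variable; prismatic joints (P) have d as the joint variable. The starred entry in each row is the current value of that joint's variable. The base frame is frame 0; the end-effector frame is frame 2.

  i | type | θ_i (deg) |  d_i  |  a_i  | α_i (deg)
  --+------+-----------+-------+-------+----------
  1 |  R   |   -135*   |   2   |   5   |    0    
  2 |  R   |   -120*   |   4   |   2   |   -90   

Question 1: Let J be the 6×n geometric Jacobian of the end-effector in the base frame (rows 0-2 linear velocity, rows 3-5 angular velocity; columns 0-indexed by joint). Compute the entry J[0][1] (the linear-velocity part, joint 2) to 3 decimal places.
axis z_1 = (0.0000,0.0000,1.0000); lever o_n−o_1 = (-0.5176,1.9319,4.0000)
cross product → J_v[:, 1] = (-1.9319,-0.5176,0.0000)
J_ω[:, 1] = z_1
entry J[0][1] = -1.9319

-1.932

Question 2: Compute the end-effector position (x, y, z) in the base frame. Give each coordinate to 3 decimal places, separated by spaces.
after link 1: o_1 = (-3.5355, -3.5355, 2.0000)
after link 2: o_2 = (-4.0532, -1.6037, 6.0000)

-4.053 -1.604 6.000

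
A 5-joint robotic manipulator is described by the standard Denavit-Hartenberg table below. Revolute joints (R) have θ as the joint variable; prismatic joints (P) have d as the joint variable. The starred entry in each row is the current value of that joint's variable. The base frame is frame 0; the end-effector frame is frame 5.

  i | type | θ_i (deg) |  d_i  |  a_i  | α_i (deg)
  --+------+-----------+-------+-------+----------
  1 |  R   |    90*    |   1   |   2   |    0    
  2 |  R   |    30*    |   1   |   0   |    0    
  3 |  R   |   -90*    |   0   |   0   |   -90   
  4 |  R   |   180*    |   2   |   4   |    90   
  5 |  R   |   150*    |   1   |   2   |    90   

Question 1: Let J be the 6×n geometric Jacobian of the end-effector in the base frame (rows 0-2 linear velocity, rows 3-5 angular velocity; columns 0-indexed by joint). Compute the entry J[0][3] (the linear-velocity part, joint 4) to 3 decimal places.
-0.866

axis z_3 = (-0.5000,0.8660,0.0000); lever o_n−o_3 = (-3.4641,1.4641,-1.0000)
cross product → J_v[:, 3] = (-0.8660,-0.5000,2.2679)
J_ω[:, 3] = z_3
entry J[0][3] = -0.8660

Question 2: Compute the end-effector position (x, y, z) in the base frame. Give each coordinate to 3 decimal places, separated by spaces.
after link 1: o_1 = (0.0000, 2.0000, 1.0000)
after link 2: o_2 = (0.0000, 2.0000, 2.0000)
after link 3: o_3 = (0.0000, 2.0000, 2.0000)
after link 4: o_4 = (-4.4641, 1.7321, 2.0000)
after link 5: o_5 = (-3.4641, 3.4641, 1.0000)

-3.464 3.464 1.000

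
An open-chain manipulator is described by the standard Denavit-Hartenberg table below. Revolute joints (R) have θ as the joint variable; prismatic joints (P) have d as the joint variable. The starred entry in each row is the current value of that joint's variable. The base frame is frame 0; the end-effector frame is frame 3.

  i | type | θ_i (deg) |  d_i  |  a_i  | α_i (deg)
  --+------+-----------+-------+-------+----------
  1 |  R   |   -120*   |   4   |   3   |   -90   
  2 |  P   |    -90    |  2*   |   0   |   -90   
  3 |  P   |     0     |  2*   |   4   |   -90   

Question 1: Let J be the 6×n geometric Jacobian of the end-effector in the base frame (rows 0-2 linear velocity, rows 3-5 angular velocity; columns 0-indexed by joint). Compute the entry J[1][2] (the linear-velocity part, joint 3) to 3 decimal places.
-0.866

prismatic axis z_2 = (-0.5000,-0.8660,-0.0000)
J_v[:, 2] = z_2; J_ω[:, 2] = (0,0,0)
entry J[1][2] = -0.8660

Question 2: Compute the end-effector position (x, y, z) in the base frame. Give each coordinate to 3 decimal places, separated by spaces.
-0.768 -5.330 8.000

after link 1: o_1 = (-1.5000, -2.5981, 4.0000)
after link 2: o_2 = (0.2321, -3.5981, 4.0000)
after link 3: o_3 = (-0.7679, -5.3301, 8.0000)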